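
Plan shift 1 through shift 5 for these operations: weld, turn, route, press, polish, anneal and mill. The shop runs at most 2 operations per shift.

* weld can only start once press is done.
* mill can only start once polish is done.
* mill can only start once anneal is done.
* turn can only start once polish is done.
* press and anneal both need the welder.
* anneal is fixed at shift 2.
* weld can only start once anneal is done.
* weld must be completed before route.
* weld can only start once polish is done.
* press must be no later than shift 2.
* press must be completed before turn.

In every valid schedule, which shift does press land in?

press's window is shift 1–shift 2.
anneal is fixed at shift 2, and press can't share a shift with anneal.
So press must be shift 1.

shift 1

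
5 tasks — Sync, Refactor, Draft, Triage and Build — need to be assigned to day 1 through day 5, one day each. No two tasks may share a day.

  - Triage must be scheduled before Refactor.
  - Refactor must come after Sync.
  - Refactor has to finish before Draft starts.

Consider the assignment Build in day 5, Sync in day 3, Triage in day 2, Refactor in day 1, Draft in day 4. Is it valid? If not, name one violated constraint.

Triage must be scheduled before Refactor — violated.
No two tasks may share a day — holds.
Refactor has to finish before Draft starts — holds.
Refactor must come after Sync — violated.

No. Refactor must come after Sync is not satisfied.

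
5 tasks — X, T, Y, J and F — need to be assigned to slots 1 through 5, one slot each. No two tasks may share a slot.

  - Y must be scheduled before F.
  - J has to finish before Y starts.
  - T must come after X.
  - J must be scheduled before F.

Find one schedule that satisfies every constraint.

F=3; T=5; J=1; X=4; Y=2

Checking: J(1) before F(3); J(1) before Y(2); Y(2) before F(3); X(4) before T(5); max 1 per slot (cap 1).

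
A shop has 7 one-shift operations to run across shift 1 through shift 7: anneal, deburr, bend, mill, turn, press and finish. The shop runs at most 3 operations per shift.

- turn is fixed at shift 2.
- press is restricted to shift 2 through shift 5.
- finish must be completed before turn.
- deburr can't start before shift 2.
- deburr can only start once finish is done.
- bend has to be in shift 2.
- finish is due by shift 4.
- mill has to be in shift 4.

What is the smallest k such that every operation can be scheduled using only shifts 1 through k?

The precedence chain requires at least 2 distinct shifts.
With at most 3 per shift and 7 operations, at least 3 shifts are needed.
mill can't be placed before shift 4, so the schedule must run through at least shift 4.
4 works (last occupied shift: shift 4): for example mill=shift 4; turn=shift 2; press=shift 3; anneal=shift 1; deburr=shift 2; bend=shift 2; finish=shift 1.

4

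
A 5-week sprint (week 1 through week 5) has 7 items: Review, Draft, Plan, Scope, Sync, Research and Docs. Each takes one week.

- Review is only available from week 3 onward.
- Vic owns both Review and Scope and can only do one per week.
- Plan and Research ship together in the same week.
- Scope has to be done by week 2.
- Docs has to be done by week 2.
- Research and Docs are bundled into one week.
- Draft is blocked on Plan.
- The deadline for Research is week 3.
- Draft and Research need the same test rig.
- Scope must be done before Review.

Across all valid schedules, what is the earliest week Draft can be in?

Precedence pushes Draft to at least week 2.
Draft at week 2 is achievable: Draft in week 2; Review in week 3; Sync in week 1; Research in week 1; Plan in week 1; Docs in week 1; Scope in week 1.

week 2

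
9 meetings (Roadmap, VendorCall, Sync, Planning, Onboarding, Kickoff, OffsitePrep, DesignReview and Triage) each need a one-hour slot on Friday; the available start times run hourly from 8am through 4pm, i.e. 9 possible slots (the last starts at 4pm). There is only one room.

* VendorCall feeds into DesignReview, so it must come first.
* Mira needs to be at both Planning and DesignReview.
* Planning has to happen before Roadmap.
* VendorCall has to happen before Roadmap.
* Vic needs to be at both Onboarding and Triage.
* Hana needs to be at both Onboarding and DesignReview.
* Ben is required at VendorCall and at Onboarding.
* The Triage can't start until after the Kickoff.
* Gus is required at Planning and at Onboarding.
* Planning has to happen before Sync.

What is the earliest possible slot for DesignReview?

9am

Precedence pushes DesignReview to at least 9am.
DesignReview at 9am is achievable: Kickoff=1pm, Roadmap=11am, Onboarding=3pm, Triage=2pm, Planning=10am, OffsitePrep=4pm, Sync=12pm, VendorCall=8am, DesignReview=9am.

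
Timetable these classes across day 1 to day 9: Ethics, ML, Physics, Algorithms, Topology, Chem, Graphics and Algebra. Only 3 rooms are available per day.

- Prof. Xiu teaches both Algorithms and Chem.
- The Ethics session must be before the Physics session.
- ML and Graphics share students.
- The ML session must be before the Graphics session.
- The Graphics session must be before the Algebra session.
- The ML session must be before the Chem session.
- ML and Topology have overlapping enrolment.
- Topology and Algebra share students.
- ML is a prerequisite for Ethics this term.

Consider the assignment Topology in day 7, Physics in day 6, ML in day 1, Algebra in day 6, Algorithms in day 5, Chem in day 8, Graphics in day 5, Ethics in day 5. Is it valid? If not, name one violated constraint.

Valid

ML is a prerequisite for Ethics this term — holds.
The ML session must be before the Chem session — holds.
ML and Topology have overlapping enrolment — holds.
The Graphics session must be before the Algebra session — holds.
The ML session must be before the Graphics session — holds.
Topology and Algebra share students — holds.
Only 3 rooms are available per day — holds.
Prof. Xiu teaches both Algorithms and Chem — holds.
The Ethics session must be before the Physics session — holds.
ML and Graphics share students — holds.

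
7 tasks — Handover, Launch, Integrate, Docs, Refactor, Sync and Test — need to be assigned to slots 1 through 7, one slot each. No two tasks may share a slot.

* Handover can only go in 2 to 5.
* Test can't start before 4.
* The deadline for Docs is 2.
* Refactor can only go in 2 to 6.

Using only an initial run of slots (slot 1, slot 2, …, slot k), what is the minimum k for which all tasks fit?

7

With at most 1 per slot and 7 tasks, at least 7 slots are needed.
Test can't be placed before 4, so the schedule must run through at least slot 4.
7 works (last occupied slot: 7): for example Refactor=3, Handover=2, Test=4, Docs=1, Launch=5, Integrate=6, Sync=7.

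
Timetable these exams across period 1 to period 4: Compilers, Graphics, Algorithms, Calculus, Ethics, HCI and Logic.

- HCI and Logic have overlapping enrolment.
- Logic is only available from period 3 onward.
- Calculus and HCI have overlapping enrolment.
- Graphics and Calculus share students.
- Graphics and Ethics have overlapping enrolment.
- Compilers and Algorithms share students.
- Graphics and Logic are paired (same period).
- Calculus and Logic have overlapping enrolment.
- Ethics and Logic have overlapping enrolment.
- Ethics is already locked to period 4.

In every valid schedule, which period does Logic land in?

Logic's window is period 3–period 4.
Ethics is fixed at period 4, and Logic can't share a period with Ethics.
So Logic must be period 3.

period 3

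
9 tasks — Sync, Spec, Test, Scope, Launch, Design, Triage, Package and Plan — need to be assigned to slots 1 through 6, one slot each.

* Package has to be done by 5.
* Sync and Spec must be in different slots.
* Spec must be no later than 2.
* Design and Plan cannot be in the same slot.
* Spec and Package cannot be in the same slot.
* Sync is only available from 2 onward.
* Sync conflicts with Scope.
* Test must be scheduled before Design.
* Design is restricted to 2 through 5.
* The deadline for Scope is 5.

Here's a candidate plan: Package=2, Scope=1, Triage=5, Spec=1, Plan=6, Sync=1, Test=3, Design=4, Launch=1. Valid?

Sync and Spec must be in different slots — violated.
Design is restricted to 2 through 5 — holds.
Test must be scheduled before Design — holds.
The deadline for Scope is 5 — holds.
Spec must be no later than 2 — holds.
Package has to be done by 5 — holds.
Spec and Package cannot be in the same slot — holds.
Design and Plan cannot be in the same slot — holds.
Sync conflicts with Scope — violated.
Sync is only available from 2 onward — violated.

No. Sync is only available from 2 onward is not satisfied.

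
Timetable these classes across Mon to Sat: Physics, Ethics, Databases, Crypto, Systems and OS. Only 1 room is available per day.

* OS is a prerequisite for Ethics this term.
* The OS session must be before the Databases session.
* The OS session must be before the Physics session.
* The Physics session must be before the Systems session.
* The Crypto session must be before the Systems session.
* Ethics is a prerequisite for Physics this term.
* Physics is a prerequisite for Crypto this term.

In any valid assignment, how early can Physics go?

Wed

Precedence pushes Physics to at least Wed; downstream work caps Physics at Thu.
Physics at Wed is achievable: OS in Mon, Systems in Fri, Crypto in Thu, Ethics in Tue, Databases in Sat, Physics in Wed.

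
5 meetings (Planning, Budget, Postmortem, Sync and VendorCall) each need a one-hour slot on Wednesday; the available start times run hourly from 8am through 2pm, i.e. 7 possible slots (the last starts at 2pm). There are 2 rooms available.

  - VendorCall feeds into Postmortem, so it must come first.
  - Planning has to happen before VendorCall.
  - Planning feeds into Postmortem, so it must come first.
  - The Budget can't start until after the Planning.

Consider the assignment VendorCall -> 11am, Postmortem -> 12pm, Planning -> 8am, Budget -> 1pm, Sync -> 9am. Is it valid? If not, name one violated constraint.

Planning feeds into Postmortem, so it must come first — holds.
There are 2 rooms available — holds.
The Budget can't start until after the Planning — holds.
VendorCall feeds into Postmortem, so it must come first — holds.
Planning has to happen before VendorCall — holds.

Valid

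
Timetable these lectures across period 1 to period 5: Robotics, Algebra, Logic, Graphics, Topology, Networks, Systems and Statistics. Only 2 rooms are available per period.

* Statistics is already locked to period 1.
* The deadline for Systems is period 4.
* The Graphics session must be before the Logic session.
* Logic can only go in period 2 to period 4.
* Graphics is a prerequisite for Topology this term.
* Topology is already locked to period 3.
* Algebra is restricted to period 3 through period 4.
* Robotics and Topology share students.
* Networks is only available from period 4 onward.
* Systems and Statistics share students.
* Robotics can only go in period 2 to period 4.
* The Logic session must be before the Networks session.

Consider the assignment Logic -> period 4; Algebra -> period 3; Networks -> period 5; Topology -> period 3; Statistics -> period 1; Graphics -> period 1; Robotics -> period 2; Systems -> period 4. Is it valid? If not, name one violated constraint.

Robotics and Topology share students — holds.
Systems and Statistics share students — holds.
Graphics is a prerequisite for Topology this term — holds.
The Graphics session must be before the Logic session — holds.
Networks is only available from period 4 onward — holds.
The Logic session must be before the Networks session — holds.
Robotics can only go in period 2 to period 4 — holds.
Topology is already locked to period 3 — holds.
Algebra is restricted to period 3 through period 4 — holds.
The deadline for Systems is period 4 — holds.
Statistics is already locked to period 1 — holds.
Logic can only go in period 2 to period 4 — holds.
Only 2 rooms are available per period — holds.

Yes, all constraints hold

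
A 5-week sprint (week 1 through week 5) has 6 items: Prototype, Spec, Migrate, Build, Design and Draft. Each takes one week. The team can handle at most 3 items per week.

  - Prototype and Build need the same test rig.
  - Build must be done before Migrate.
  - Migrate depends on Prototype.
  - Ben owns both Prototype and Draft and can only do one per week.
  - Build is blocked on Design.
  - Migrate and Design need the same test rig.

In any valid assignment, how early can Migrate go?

Precedence pushes Migrate to at least week 3.
Migrate at week 3 is achievable: Design -> week 1; Draft -> week 2; Migrate -> week 3; Prototype -> week 1; Build -> week 2; Spec -> week 1.

week 3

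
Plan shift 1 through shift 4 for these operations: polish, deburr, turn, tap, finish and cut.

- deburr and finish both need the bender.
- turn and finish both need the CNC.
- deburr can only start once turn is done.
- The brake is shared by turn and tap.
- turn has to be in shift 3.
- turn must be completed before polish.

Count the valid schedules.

Splitting on tap: it can be shift 1 (8), shift 2 (8), shift 4 (8). Listing each branch's schedules as (polish, deburr, turn, finish, cut) by shift number:
tap=shift 1: (4,4,3,1,1) (4,4,3,1,2) (4,4,3,1,3) (4,4,3,1,4) (4,4,3,2,1) (4,4,3,2,2) (4,4,3,2,3) (4,4,3,2,4) — 8.
tap=shift 2: (4,4,3,1,1) (4,4,3,1,2) (4,4,3,1,3) (4,4,3,1,4) (4,4,3,2,1) (4,4,3,2,2) (4,4,3,2,3) (4,4,3,2,4) — 8.
tap=shift 4: (4,4,3,1,1) (4,4,3,1,2) (4,4,3,1,3) (4,4,3,1,4) (4,4,3,2,1) (4,4,3,2,2) (4,4,3,2,3) (4,4,3,2,4) — 8.
Summing: 8 + 8 + 8 = 24.

24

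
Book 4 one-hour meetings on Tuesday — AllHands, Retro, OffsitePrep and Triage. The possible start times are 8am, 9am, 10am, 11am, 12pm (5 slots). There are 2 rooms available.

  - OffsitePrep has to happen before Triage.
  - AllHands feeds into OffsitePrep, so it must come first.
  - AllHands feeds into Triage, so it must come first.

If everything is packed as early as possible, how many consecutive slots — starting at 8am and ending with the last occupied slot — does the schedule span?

3 slots

The precedence chain requires at least 3 distinct slots.
With at most 2 per slot and 4 meetings, at least 2 slots are needed.
3 works (last occupied slot: 10am): for example Retro=8am, OffsitePrep=9am, Triage=10am, AllHands=8am.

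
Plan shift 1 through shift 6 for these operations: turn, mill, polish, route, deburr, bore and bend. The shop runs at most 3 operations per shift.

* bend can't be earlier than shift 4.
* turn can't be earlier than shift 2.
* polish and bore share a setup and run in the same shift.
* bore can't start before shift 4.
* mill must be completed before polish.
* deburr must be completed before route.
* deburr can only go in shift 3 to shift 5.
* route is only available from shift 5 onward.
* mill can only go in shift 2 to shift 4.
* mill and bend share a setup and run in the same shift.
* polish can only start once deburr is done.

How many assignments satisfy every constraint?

36

Splitting on turn: it can be shift 2 (9), shift 3 (9), shift 4 (5), shift 5 (7), shift 6 (6). Listing each branch's schedules as (mill, polish, route, deburr, bore, bend) by shift number:
turn=shift 2: (4,5,5,3,5,4) (4,5,5,4,5,4) (4,5,6,3,5,4) (4,5,6,4,5,4) (4,6,5,3,6,4) (4,6,5,4,6,4) (4,6,6,3,6,4) (4,6,6,4,6,4) (4,6,6,5,6,4) — 9.
turn=shift 3: (4,5,5,3,5,4) (4,5,5,4,5,4) (4,5,6,3,5,4) (4,5,6,4,5,4) (4,6,5,3,6,4) (4,6,5,4,6,4) (4,6,6,3,6,4) (4,6,6,4,6,4) (4,6,6,5,6,4) — 9.
turn=shift 4: (4,5,5,3,5,4) (4,5,6,3,5,4) (4,6,5,3,6,4) (4,6,6,3,6,4) (4,6,6,5,6,4) — 5.
turn=shift 5: (4,5,6,3,5,4) (4,5,6,4,5,4) (4,6,5,3,6,4) (4,6,5,4,6,4) (4,6,6,3,6,4) (4,6,6,4,6,4) (4,6,6,5,6,4) — 7.
turn=shift 6: (4,5,5,3,5,4) (4,5,5,4,5,4) (4,5,6,3,5,4) (4,5,6,4,5,4) (4,6,5,3,6,4) (4,6,5,4,6,4) — 6.
Summing: 9 + 9 + 5 + 7 + 6 = 36.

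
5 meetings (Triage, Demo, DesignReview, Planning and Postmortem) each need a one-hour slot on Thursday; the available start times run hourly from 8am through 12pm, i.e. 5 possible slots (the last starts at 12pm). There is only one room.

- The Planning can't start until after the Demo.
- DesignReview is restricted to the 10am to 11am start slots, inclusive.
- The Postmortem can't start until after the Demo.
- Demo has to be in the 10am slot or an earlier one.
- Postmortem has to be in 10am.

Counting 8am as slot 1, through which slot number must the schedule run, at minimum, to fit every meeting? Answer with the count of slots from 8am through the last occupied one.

The precedence chain requires at least 2 distinct slots.
With at most 1 per slot and 5 meetings, at least 5 slots are needed.
DesignReview can't be placed before 10am — that is slot 3 counting from 8am — so the schedule must run through at least 3 slots.
5 works (last occupied slot: 12pm): for example Demo in 8am, Planning in 9am, DesignReview in 11am, Triage in 12pm, Postmortem in 10am.

5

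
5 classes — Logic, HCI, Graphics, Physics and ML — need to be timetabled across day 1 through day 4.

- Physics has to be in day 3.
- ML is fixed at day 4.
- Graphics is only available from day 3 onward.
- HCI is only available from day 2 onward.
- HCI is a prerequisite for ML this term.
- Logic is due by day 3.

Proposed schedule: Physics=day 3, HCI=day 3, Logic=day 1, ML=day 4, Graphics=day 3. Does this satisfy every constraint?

Yes, all constraints hold

HCI is only available from day 2 onward — holds.
HCI is a prerequisite for ML this term — holds.
Graphics is only available from day 3 onward — holds.
ML is fixed at day 4 — holds.
Physics has to be in day 3 — holds.
Logic is due by day 3 — holds.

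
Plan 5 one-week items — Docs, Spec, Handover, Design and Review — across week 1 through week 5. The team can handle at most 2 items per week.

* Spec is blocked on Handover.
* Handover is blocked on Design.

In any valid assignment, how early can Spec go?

week 3

Precedence pushes Spec to at least week 3.
Spec at week 3 is achievable: Handover in week 2; Spec in week 3; Review in week 2; Design in week 1; Docs in week 1.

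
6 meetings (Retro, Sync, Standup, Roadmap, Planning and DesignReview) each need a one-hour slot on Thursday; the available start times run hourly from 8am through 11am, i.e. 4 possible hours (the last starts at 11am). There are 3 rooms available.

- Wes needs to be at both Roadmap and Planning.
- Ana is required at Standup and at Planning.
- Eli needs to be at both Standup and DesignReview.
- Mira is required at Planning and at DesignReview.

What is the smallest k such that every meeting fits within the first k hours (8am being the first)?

3 hours

With at most 3 per hour and 6 meetings, at least 2 hours are needed.
Could 2 hours be enough, i.e. nothing placed later than 9am? No: Standup, Planning and DesignReview must all be in different hours (Standup/Planning can't share; Standup/DesignReview can't share; Planning/DesignReview can't share), but only 2 hours are available: 3 meetings can't fit in 2 distinct hours.
So 2 hours is not enough.
3 works (last occupied hour: 10am): for example Roadmap=9am, Sync=8am, DesignReview=9am, Retro=8am, Planning=10am, Standup=8am.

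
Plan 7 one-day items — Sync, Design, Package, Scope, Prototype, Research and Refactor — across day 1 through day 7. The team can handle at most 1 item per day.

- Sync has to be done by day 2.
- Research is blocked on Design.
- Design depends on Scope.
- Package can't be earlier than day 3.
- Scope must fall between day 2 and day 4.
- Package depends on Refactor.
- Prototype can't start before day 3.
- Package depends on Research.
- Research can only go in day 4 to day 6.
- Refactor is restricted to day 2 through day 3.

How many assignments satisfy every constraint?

Splitting on Design: it can be day 4 (6), day 5 (3). Listing each branch's schedules as (Sync, Package, Scope, Prototype, Research, Refactor) by day number:
Design=day 4: (1,6,2,7,5,3) (1,6,3,7,5,2) (1,7,2,5,6,3) (1,7,2,6,5,3) (1,7,3,5,6,2) (1,7,3,6,5,2) — 6.
Design=day 5: (1,7,2,4,6,3) (1,7,3,4,6,2) (1,7,4,3,6,2) — 3.
Summing: 6 + 3 = 9.

9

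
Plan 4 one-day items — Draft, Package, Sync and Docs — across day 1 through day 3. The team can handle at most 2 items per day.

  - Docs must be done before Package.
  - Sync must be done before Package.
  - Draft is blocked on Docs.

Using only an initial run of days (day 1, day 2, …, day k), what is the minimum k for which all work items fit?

The precedence chain requires at least 2 distinct days.
With at most 2 per day and 4 work items, at least 2 days are needed.
2 works (last occupied day: day 2): for example Sync in day 1; Package in day 2; Draft in day 2; Docs in day 1.

2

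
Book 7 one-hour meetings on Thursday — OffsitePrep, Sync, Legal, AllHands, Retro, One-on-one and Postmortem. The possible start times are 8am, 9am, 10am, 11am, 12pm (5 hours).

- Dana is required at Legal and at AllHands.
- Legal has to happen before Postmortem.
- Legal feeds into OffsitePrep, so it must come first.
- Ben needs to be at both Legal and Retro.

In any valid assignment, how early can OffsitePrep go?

Precedence pushes OffsitePrep to at least 9am.
OffsitePrep at 9am is achievable: Sync -> 8am; Retro -> 9am; Postmortem -> 9am; AllHands -> 9am; OffsitePrep -> 9am; Legal -> 8am; One-on-one -> 8am.

9am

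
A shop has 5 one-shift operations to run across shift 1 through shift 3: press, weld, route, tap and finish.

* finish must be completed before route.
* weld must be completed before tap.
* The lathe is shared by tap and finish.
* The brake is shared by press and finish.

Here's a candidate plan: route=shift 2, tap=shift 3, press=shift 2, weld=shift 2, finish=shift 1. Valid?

Valid

The brake is shared by press and finish — holds.
finish must be completed before route — holds.
The lathe is shared by tap and finish — holds.
weld must be completed before tap — holds.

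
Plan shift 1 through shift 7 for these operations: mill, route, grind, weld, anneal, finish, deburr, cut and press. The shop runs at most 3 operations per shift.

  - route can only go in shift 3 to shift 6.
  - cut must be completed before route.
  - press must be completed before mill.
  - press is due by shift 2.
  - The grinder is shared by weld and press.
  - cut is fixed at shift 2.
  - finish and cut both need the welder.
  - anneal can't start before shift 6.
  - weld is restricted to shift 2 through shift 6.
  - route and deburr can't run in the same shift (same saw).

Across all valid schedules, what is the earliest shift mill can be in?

shift 2

Precedence pushes mill to at least shift 2.
mill at shift 2 is achievable: press=shift 1; finish=shift 1; anneal=shift 6; cut=shift 2; route=shift 3; deburr=shift 4; mill=shift 2; grind=shift 1; weld=shift 2.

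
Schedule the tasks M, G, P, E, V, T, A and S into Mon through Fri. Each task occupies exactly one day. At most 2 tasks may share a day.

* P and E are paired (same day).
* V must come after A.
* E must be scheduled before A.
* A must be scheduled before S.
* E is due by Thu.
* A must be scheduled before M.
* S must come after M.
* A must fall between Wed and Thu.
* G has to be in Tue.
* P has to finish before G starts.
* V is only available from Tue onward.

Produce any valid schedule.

E=Mon, G=Tue, M=Thu, P=Mon, V=Thu, T=Tue, A=Wed, S=Fri

Checking: A(Wed) before S(Fri); A(Wed) before V(Thu); P(Mon) before G(Tue); E(Mon) before A(Wed); M(Thu) before S(Fri); A(Wed) before M(Thu); P = E = Mon; V=Thu in [Tue,Fri]; G=Tue in [Tue,Tue]; E=Mon in [Mon,Thu]; A=Wed in [Wed,Thu]; max 2 per day (cap 2).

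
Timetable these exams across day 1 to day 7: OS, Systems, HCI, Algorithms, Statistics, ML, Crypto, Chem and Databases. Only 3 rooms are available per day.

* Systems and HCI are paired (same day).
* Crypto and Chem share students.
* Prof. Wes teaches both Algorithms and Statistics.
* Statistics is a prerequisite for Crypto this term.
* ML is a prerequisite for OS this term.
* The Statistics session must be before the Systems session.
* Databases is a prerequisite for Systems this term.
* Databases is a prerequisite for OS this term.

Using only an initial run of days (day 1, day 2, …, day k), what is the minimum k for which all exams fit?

3 days

The precedence chain requires at least 2 distinct days.
With at most 3 per day and 9 exams, at least 3 days are needed.
3 works (last occupied day: day 3): for example Statistics -> day 1, Crypto -> day 2, Algorithms -> day 2, Databases -> day 1, OS -> day 2, Systems -> day 3, HCI -> day 3, Chem -> day 3, ML -> day 1.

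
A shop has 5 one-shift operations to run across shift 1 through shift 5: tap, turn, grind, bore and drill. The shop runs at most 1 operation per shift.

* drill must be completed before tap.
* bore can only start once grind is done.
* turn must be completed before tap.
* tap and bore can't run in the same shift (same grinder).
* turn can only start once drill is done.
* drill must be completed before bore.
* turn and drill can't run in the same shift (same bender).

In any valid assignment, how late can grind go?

Downstream work caps grind at shift 4.
grind at shift 4 is achievable: turn -> shift 2; bore -> shift 5; drill -> shift 1; tap -> shift 3; grind -> shift 4.

shift 4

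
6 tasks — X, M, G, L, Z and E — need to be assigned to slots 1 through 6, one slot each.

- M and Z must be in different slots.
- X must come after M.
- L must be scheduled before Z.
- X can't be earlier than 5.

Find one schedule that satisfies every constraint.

X=5; M=1; Z=2; G=1; L=1; E=1

Checking: L(1) before Z(2); M(1) before X(5); M(1) != Z(2); X=5 in [5,6].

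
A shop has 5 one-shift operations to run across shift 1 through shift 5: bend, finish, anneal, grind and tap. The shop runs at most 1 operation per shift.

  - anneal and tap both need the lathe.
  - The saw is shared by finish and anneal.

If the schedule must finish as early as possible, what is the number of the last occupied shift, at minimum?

5

With at most 1 per shift and 5 operations, at least 5 shifts are needed.
5 works (last occupied shift: shift 5): for example anneal -> shift 3, bend -> shift 1, finish -> shift 2, tap -> shift 5, grind -> shift 4.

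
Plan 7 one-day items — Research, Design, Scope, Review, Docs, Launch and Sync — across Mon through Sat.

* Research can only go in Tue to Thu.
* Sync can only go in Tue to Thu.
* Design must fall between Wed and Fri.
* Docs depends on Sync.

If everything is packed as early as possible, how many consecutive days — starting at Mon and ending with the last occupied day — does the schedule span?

The precedence chain requires at least 2 distinct days.
Design can't be placed before Wed — that is day 3 counting from Mon — so the schedule must run through at least 3 days.
3 works (last occupied day: Wed): for example Design -> Wed; Docs -> Wed; Research -> Tue; Launch -> Mon; Review -> Mon; Scope -> Mon; Sync -> Tue.

3 days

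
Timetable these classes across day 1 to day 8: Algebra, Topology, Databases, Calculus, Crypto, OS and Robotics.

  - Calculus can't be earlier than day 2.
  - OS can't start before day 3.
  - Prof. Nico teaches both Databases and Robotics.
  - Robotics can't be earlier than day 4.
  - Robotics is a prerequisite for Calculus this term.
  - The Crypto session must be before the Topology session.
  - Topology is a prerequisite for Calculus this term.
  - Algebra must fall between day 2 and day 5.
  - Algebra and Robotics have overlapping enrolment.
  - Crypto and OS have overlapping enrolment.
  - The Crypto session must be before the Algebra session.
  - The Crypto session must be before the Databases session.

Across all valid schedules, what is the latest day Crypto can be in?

Downstream work caps Crypto at day 4.
Crypto at day 4 is achievable: OS -> day 3, Topology -> day 5, Algebra -> day 5, Crypto -> day 4, Databases -> day 5, Calculus -> day 6, Robotics -> day 4.

day 4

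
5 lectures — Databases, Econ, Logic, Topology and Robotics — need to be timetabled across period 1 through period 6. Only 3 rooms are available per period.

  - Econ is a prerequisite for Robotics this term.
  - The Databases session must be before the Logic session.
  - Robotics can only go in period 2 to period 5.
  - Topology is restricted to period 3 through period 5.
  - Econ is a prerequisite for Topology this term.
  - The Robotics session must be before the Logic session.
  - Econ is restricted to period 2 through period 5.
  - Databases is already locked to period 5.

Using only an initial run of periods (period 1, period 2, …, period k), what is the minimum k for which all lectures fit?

The precedence chain requires at least 3 distinct periods.
With at most 3 per period and 5 lectures, at least 2 periods are needed.
Propagating the time windows through the other constraints, Logic can't land before period 6, so the schedule must run through at least period 6.
6 works (last occupied period: period 6): for example Logic in period 6; Econ in period 2; Topology in period 3; Robotics in period 3; Databases in period 5.

6 periods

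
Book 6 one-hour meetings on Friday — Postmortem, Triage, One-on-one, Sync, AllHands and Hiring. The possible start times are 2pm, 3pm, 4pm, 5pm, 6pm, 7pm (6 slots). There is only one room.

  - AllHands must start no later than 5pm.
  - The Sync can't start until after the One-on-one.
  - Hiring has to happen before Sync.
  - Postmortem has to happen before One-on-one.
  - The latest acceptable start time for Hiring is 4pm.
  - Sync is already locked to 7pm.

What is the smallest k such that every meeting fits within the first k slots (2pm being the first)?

6 slots

The precedence chain requires at least 3 distinct slots.
With at most 1 per slot and 6 meetings, at least 6 slots are needed.
Sync can't be placed before 7pm — that is slot 6 counting from 2pm — so the schedule must run through at least 6 slots.
6 works (last occupied slot: 7pm): for example Hiring -> 2pm, Triage -> 6pm, Postmortem -> 4pm, AllHands -> 3pm, One-on-one -> 5pm, Sync -> 7pm.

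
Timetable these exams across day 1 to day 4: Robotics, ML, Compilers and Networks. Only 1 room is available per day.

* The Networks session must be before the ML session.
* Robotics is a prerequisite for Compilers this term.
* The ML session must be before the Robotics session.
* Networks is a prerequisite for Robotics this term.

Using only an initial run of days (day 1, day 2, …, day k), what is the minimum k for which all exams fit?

4 days

The precedence chain requires at least 4 distinct days.
With at most 1 per day and 4 exams, at least 4 days are needed.
4 works (last occupied day: day 4): for example ML=day 2, Networks=day 1, Compilers=day 4, Robotics=day 3.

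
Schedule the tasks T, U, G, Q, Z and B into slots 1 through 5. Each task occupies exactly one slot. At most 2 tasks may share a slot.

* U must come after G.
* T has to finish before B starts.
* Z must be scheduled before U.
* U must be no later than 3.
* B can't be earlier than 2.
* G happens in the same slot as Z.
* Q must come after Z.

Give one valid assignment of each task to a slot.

Z in 1, Q in 3, G in 1, T in 2, U in 2, B in 3

Checking: Z(1) before Q(3); G(1) before U(2); T(2) before B(3); Z(1) before U(2); G = Z = 1; U=2 in [1,3]; B=3 in [2,5]; max 2 per slot (cap 2).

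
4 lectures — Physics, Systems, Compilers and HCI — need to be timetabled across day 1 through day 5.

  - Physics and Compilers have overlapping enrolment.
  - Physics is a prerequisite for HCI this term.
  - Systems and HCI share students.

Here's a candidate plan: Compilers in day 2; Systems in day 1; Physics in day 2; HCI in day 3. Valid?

Invalid. Physics and Compilers have overlapping enrolment.

Physics is a prerequisite for HCI this term — holds.
Systems and HCI share students — holds.
Physics and Compilers have overlapping enrolment — violated.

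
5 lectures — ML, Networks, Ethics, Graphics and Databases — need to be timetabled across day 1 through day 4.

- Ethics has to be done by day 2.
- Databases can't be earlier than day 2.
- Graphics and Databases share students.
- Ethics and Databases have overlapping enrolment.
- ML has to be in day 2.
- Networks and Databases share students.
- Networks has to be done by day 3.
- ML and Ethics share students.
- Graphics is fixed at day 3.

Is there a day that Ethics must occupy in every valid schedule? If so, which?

Ethics's window is day 1–day 2.
ML is fixed at day 2, and Ethics can't share a day with ML.
So Ethics must be day 1.

day 1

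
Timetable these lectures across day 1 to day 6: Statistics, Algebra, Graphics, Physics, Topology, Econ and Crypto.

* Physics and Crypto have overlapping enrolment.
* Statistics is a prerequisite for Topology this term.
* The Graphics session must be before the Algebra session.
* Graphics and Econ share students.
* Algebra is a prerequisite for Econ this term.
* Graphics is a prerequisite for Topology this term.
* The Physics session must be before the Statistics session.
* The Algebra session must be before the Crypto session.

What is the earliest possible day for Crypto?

Precedence pushes Crypto to at least day 3.
Crypto at day 3 is achievable: Graphics in day 1; Physics in day 1; Crypto in day 3; Econ in day 3; Algebra in day 2; Statistics in day 2; Topology in day 3.

day 3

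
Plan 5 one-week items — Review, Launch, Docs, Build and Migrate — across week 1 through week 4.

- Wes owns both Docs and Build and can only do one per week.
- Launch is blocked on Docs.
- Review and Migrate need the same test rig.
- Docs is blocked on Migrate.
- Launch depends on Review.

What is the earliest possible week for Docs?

Precedence pushes Docs to at least week 2; downstream work caps Docs at week 3.
Docs at week 2 is achievable: Migrate=week 1, Build=week 1, Review=week 2, Docs=week 2, Launch=week 3.

week 2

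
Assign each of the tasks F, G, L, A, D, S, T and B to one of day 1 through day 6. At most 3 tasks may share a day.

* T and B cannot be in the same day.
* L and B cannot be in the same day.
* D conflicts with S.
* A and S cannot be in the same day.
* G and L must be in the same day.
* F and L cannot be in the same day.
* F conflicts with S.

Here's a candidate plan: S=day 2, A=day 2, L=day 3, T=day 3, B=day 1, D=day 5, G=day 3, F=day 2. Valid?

Invalid. A and S cannot be in the same day.

L and B cannot be in the same day — holds.
At most 3 tasks may share a day — holds.
G and L must be in the same day — holds.
F and L cannot be in the same day — holds.
A and S cannot be in the same day — violated.
T and B cannot be in the same day — holds.
F conflicts with S — violated.
D conflicts with S — holds.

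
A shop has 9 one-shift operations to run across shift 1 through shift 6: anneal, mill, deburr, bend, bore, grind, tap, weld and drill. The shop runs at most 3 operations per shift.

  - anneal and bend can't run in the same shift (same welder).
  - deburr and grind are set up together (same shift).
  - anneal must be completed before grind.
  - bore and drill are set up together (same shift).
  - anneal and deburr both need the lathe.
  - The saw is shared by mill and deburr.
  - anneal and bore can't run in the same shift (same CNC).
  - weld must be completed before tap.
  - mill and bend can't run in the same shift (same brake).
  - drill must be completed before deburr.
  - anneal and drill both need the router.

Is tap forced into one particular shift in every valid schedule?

tap can be shift 2 (e.g. anneal in shift 1; weld in shift 1; deburr in shift 3; grind in shift 3; tap in shift 2; mill in shift 1; bend in shift 3; drill in shift 2; bore in shift 2) or shift 3 (e.g. mill in shift 1; bore in shift 2; drill in shift 2; tap in shift 3; anneal in shift 1; weld in shift 1; deburr in shift 3; bend in shift 2; grind in shift 3).

No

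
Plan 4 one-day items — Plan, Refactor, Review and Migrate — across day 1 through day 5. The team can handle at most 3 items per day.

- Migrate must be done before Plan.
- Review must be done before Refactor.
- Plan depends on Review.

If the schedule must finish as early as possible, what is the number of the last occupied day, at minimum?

2

The precedence chain requires at least 2 distinct days.
With at most 3 per day and 4 work items, at least 2 days are needed.
2 works (last occupied day: day 2): for example Migrate in day 1, Review in day 1, Plan in day 2, Refactor in day 2.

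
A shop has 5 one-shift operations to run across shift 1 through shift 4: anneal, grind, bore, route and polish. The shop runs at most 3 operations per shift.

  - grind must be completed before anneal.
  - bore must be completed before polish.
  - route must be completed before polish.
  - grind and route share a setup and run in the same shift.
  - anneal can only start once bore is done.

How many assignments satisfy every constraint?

26

Splitting on anneal: it can be shift 2 (3), shift 3 (9), shift 4 (14). Listing each branch's schedules as (grind, bore, route, polish) by shift number:
anneal=shift 2: (1,1,1,2) (1,1,1,3) (1,1,1,4) — 3.
anneal=shift 3: (1,1,1,2) (1,1,1,3) (1,1,1,4) (1,2,1,3) (1,2,1,4) (2,1,2,3) (2,1,2,4) (2,2,2,3) (2,2,2,4) — 9.
anneal=shift 4: (1,1,1,2) (1,1,1,3) (1,1,1,4) (1,2,1,3) (1,2,1,4) (1,3,1,4) (2,1,2,3) (2,1,2,4) (2,2,2,3) (2,2,2,4) (2,3,2,4) (3,1,3,4) (3,2,3,4) (3,3,3,4) — 14.
Summing: 3 + 9 + 14 = 26.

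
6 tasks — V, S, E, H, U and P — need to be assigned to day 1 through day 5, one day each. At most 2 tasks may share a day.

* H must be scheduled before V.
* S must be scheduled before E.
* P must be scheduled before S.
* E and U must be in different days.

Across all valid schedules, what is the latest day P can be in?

day 3

Downstream work caps P at day 3.
P at day 3 is achievable: P=day 3; V=day 2; E=day 5; U=day 1; S=day 4; H=day 1.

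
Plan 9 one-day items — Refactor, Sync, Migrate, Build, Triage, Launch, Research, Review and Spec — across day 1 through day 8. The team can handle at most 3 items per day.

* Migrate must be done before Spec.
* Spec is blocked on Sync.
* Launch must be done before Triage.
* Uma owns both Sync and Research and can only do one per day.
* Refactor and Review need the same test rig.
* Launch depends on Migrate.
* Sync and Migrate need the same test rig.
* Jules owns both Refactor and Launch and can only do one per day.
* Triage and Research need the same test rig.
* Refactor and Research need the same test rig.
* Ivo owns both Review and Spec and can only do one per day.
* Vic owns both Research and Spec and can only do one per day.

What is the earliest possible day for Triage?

Precedence pushes Triage to at least day 3.
Triage at day 3 is achievable: Refactor -> day 1, Migrate -> day 1, Triage -> day 3, Build -> day 1, Sync -> day 2, Spec -> day 3, Launch -> day 2, Research -> day 4, Review -> day 2.

day 3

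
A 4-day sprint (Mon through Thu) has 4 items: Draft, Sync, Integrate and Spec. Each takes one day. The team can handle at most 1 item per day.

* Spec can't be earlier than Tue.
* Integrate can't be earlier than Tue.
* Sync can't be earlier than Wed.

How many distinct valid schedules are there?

Enumerating: Draft=Mon; Sync=Wed; Spec=Thu; Integrate=Tue | Sync in Wed; Draft in Mon; Spec in Tue; Integrate in Thu | Sync=Thu, Integrate=Tue, Spec=Wed, Draft=Mon | Spec -> Tue; Integrate -> Wed; Draft -> Mon; Sync -> Thu.

4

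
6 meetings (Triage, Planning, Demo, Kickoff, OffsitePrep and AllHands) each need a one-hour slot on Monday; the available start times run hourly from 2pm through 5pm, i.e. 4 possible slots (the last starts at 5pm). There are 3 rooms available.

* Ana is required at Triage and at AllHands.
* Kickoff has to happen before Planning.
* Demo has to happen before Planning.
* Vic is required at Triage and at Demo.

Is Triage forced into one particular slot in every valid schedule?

No

Triage can be 2pm (e.g. Demo -> 3pm; AllHands -> 3pm; Planning -> 4pm; Triage -> 2pm; Kickoff -> 2pm; OffsitePrep -> 2pm) or 3pm (e.g. OffsitePrep in 2pm; Triage in 3pm; Planning in 3pm; Kickoff in 2pm; AllHands in 4pm; Demo in 2pm).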